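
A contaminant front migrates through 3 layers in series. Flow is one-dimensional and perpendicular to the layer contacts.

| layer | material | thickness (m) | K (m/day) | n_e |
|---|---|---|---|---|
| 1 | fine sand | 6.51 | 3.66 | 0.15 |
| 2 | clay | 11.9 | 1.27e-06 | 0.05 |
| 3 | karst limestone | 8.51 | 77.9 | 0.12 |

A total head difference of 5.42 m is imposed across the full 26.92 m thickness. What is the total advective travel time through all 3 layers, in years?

With flow normal to the layers, continuity requires the same specific discharge q through every layer.
Σ(b_i/K_i) = 6.51/3.66 + 11.9/1.27e-06 + 8.51/77.9 = 9.370e+06 d.
q = Δh / Σ(b_i/K_i) = 5.42 / 9.370e+06 = 5.784e-07 m/day.
In each layer the seepage velocity is v_i = q/n_i, so the layer transit time is t_i = b_i·n_i / q:
  layer 1 (fine sand): t_1 = 6.51 × 0.15 / 5.784e-07 = 1.688e+06 d
  layer 2 (clay): t_2 = 11.9 × 0.05 / 5.784e-07 = 1.029e+06 d
  layer 3 (karst limestone): t_3 = 8.51 × 0.12 / 5.784e-07 = 1.765e+06 d
Total t = Σ t_i = 4.482e+06 days = 12272 years.

12300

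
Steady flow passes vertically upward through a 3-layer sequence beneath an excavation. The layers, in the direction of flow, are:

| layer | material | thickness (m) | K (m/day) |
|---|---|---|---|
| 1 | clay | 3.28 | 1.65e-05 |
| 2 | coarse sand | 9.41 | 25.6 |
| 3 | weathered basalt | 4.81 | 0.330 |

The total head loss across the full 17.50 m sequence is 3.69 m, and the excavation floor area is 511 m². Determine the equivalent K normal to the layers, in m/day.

Flow is perpendicular to layering, so the layers act in series and the equivalent K is the thickness-weighted harmonic mean.
Total thickness L = 3.28 + 9.41 + 4.81 = 17.50 m.
Σ(b_i/K_i) = 3.28/1.65e-05 + 9.41/25.6 + 4.81/0.330 = 1.988e+05 d.
K_eq = L / Σ(b_i/K_i) = 17.50 / 1.988e+05 = 8.803e-05 m/day.

8.80e-05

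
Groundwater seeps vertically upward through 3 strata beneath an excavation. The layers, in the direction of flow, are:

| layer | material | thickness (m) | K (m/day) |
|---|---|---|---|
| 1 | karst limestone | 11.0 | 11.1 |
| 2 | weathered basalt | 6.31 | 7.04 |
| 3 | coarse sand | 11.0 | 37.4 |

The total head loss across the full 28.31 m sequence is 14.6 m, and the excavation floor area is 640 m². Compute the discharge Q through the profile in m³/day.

4280

Flow is perpendicular to layering, so the layers act in series and the equivalent K is the thickness-weighted harmonic mean.
Total thickness L = 11.0 + 6.31 + 11.0 = 28.31 m.
Σ(b_i/K_i) = 11.0/11.1 + 6.31/7.04 + 11.0/37.4 = 2.181 d.
K_eq = L / Σ(b_i/K_i) = 28.31 / 2.181 = 12.98 m/day.
Q = K_eq · A · (Δh/L) = 12.98 × 640 × (14.6/28.31) = 4283 m³/day.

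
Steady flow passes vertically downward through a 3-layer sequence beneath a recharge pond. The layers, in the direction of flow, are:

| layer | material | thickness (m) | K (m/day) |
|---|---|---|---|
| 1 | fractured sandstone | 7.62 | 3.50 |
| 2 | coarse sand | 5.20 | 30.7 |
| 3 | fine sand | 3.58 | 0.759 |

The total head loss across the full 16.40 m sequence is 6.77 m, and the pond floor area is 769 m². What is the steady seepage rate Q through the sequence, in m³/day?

Flow is perpendicular to layering, so the layers act in series and the equivalent K is the thickness-weighted harmonic mean.
Total thickness L = 7.62 + 5.20 + 3.58 = 16.40 m.
Σ(b_i/K_i) = 7.62/3.50 + 5.20/30.7 + 3.58/0.759 = 7.063 d.
K_eq = L / Σ(b_i/K_i) = 16.40 / 7.063 = 2.322 m/day.
Q = K_eq · A · (Δh/L) = 2.322 × 769 × (6.77/16.40) = 737.1 m³/day.

737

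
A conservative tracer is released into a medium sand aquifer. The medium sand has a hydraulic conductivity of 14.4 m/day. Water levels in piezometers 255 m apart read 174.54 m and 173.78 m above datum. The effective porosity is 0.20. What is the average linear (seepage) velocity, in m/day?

0.215

Hydraulic gradient i = (174.54 − 173.78) / 255 = 0.76 / 255 = 0.002980.
Darcy flux q = K · i = 14.40 × 0.002980 = 0.04292 m/day.
Seepage velocity v = q / n_e = 0.04292 / 0.20 = 0.2146 m/day.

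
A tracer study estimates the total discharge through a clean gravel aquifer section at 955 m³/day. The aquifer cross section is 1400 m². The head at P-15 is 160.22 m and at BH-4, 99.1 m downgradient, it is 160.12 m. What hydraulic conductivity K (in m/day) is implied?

Hydraulic gradient i = (160.22 − 160.12) / 99.1 = 0.1 / 99.1 = 0.001009.
From Q = K·A·i, K = Q / (A·i) = 955 / (1400 × 0.001009) = 676.0 m/day.

676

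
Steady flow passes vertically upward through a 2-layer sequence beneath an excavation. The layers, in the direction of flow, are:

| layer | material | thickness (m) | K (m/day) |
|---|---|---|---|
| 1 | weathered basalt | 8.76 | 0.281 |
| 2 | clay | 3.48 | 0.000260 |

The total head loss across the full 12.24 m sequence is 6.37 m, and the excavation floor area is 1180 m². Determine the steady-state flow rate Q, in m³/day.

Flow is perpendicular to layering, so the layers act in series and the equivalent K is the thickness-weighted harmonic mean.
Total thickness L = 8.76 + 3.48 = 12.24 m.
Σ(b_i/K_i) = 8.76/0.281 + 3.48/0.000260 = 13416 d.
K_eq = L / Σ(b_i/K_i) = 12.24 / 13416 = 0.0009124 m/day.
Q = K_eq · A · (Δh/L) = 0.0009124 × 1180 × (6.37/12.24) = 0.5603 m³/day.

0.560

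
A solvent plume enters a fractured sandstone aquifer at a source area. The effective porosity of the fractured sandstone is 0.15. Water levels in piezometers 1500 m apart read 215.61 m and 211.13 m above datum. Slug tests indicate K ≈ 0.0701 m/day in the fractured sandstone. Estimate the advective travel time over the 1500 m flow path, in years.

2940

Hydraulic gradient i = (215.61 − 211.13) / 1500 = 4.48 / 1500 = 0.002987.
Darcy flux q = K · i = 0.07010 × 0.002987 = 0.0002094 m/day.
Seepage velocity v = q / n_e = 0.0002094 / 0.15 = 0.001396 m/day.
Travel time t = L / v = 1500 / 0.001396 = 1.075e+06 days = 2942 years.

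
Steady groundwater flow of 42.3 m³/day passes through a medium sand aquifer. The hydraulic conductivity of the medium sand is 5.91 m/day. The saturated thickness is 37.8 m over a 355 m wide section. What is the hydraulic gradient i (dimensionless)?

Cross-sectional area A = 355 × 37.8 = 13419 m².
From Q = K·A·i, i = Q / (K·A) = 42.3 / (5.910 × 13419) = 0.0005334.

0.000533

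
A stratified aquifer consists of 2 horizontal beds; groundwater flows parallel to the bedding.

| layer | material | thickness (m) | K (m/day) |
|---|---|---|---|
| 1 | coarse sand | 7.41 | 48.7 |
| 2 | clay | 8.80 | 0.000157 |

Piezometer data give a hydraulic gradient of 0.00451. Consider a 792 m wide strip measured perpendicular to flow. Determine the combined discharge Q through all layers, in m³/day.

Flow is parallel to layering, so each bed carries its own Darcy discharge and the transmissivities add.
Σ(K_i·b_i) = 48.7×7.41 + 0.000157×8.80 = 360.9 m²/day.
Hydraulic gradient i = 0.00451.
Q = Σ(K_i·b_i) · W · i = 360.9 × 792 × 0.004510 = 1289 m³/day.

1290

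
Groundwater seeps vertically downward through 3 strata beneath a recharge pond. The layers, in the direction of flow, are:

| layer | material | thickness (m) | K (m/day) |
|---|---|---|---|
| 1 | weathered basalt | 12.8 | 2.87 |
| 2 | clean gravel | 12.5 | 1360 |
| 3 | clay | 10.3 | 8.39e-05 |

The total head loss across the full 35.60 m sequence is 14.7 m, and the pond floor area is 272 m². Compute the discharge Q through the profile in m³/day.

Flow is perpendicular to layering, so the layers act in series and the equivalent K is the thickness-weighted harmonic mean.
Total thickness L = 12.8 + 12.5 + 10.3 = 35.60 m.
Σ(b_i/K_i) = 12.8/2.87 + 12.5/1360 + 10.3/8.39e-05 = 1.228e+05 d.
K_eq = L / Σ(b_i/K_i) = 35.60 / 1.228e+05 = 0.0002900 m/day.
Q = K_eq · A · (Δh/L) = 0.0002900 × 272 × (14.7/35.60) = 0.03257 m³/day.

0.0326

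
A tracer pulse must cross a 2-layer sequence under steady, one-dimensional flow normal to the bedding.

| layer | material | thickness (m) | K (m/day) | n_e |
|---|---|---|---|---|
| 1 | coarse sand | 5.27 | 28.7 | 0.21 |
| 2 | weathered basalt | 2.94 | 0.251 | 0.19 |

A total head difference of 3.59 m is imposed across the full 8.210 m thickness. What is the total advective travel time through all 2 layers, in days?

With flow normal to the layers, continuity requires the same specific discharge q through every layer.
Σ(b_i/K_i) = 5.27/28.7 + 2.94/0.251 = 11.90 d.
q = Δh / Σ(b_i/K_i) = 3.59 / 11.90 = 0.3018 m/day.
In each layer the seepage velocity is v_i = q/n_i, so the layer transit time is t_i = b_i·n_i / q:
  layer 1 (coarse sand): t_1 = 5.27 × 0.21 / 0.3018 = 3.667 d
  layer 2 (weathered basalt): t_2 = 2.94 × 0.19 / 0.3018 = 1.851 d
Total t = Σ t_i = 5.519 days.

5.52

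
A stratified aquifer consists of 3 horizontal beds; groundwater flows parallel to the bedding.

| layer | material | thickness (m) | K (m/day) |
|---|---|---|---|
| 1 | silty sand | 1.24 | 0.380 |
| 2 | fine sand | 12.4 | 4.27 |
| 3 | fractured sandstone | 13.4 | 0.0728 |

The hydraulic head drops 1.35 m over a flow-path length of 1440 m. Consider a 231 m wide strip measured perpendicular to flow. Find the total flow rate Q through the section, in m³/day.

Flow is parallel to layering, so each bed carries its own Darcy discharge and the transmissivities add.
Σ(K_i·b_i) = 0.380×1.24 + 4.27×12.4 + 0.0728×13.4 = 54.39 m²/day.
Hydraulic gradient i = Δh / L = 1.35 / 1440 = 0.0009375.
Q = Σ(K_i·b_i) · W · i = 54.39 × 231 × 0.0009375 = 11.78 m³/day.

11.8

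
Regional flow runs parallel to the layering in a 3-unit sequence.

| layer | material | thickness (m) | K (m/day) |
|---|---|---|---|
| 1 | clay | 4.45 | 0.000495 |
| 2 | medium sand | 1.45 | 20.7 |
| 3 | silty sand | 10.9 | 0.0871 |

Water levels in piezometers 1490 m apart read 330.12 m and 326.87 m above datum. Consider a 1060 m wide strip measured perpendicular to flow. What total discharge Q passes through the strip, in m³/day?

71.6

Flow is parallel to layering, so each bed carries its own Darcy discharge and the transmissivities add.
Σ(K_i·b_i) = 0.000495×4.45 + 20.7×1.45 + 0.0871×10.9 = 30.97 m²/day.
Hydraulic gradient i = (330.12 − 326.87) / 1490 = 3.25 / 1490 = 0.002181.
Q = Σ(K_i·b_i) · W · i = 30.97 × 1060 × 0.002181 = 71.60 m³/day.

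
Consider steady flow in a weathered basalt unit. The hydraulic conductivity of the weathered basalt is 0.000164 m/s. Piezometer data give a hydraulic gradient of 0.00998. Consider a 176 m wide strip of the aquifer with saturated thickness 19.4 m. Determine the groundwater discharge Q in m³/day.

483

Convert K: 0.000164 m/s × 86400 = 14.17 m/day.
Cross-sectional area A = 176 × 19.4 = 3414 m².
Hydraulic gradient i = 0.00998.
Darcy's law: Q = K · A · i = 14.17 × 3414 × 0.009980 = 482.8 m³/day.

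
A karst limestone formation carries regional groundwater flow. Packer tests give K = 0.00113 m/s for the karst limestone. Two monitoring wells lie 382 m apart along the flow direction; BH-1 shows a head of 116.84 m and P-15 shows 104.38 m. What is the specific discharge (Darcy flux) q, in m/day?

Convert K: 0.00113 m/s × 86400 = 97.63 m/day.
Hydraulic gradient i = (116.84 − 104.38) / 382 = 12.46 / 382 = 0.03262.
Specific discharge q = K · i = 97.63 × 0.03262 = 3.185 m/day.

3.18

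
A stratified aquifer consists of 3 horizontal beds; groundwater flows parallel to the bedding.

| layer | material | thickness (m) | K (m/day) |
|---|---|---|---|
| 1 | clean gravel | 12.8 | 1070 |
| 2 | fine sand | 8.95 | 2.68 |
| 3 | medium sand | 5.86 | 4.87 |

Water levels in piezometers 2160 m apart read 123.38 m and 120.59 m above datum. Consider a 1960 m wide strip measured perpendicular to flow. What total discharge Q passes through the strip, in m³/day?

34800

Flow is parallel to layering, so each bed carries its own Darcy discharge and the transmissivities add.
Σ(K_i·b_i) = 1070×12.8 + 2.68×8.95 + 4.87×5.86 = 13749 m²/day.
Hydraulic gradient i = (123.38 − 120.59) / 2160 = 2.79 / 2160 = 0.001292.
Q = Σ(K_i·b_i) · W · i = 13749 × 1960 × 0.001292 = 34807 m³/day.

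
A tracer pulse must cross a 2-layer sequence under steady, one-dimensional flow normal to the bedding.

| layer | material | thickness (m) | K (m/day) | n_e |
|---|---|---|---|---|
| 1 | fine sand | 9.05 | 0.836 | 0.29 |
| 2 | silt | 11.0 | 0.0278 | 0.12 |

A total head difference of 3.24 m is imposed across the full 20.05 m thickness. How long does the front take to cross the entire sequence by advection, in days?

With flow normal to the layers, continuity requires the same specific discharge q through every layer.
Σ(b_i/K_i) = 9.05/0.836 + 11.0/0.0278 = 406.5 d.
q = Δh / Σ(b_i/K_i) = 3.24 / 406.5 = 0.007970 m/day.
In each layer the seepage velocity is v_i = q/n_i, so the layer transit time is t_i = b_i·n_i / q:
  layer 1 (fine sand): t_1 = 9.05 × 0.29 / 0.007970 = 329.3 d
  layer 2 (silt): t_2 = 11.0 × 0.12 / 0.007970 = 165.6 d
Total t = Σ t_i = 494.9 days.

495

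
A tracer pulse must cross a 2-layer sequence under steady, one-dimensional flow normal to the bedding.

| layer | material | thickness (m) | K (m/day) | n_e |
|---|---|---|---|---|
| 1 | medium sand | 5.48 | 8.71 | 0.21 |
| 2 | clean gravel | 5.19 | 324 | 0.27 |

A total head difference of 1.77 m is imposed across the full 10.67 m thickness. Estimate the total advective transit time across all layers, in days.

0.930

With flow normal to the layers, continuity requires the same specific discharge q through every layer.
Σ(b_i/K_i) = 5.48/8.71 + 5.19/324 = 0.6452 d.
q = Δh / Σ(b_i/K_i) = 1.77 / 0.6452 = 2.743 m/day.
In each layer the seepage velocity is v_i = q/n_i, so the layer transit time is t_i = b_i·n_i / q:
  layer 1 (medium sand): t_1 = 5.48 × 0.21 / 2.743 = 0.4195 d
  layer 2 (clean gravel): t_2 = 5.19 × 0.27 / 2.743 = 0.5108 d
Total t = Σ t_i = 0.9303 days.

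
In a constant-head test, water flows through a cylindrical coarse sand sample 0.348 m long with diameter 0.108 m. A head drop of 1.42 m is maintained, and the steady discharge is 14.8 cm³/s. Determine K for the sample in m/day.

Cross-sectional area A = π·(d/2)² = π × (0.108/2)² = 0.009161 m².
Convert discharge: 14.8 cm³/s = 1.480e-05 m³/s.
Darcy's law rearranged: K = Q·L / (A·Δh) = 1.480e-05 × 0.348 / (0.009161 × 1.42) = 0.0003959 m/s = 34.21 m/day.

34.2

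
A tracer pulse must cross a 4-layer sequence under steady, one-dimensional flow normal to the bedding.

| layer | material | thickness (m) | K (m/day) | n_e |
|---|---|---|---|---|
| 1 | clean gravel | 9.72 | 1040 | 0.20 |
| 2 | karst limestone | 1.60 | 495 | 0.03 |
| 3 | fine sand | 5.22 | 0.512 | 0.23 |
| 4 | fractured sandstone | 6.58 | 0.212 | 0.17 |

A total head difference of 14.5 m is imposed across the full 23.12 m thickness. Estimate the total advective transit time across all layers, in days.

12.3

With flow normal to the layers, continuity requires the same specific discharge q through every layer.
Σ(b_i/K_i) = 9.72/1040 + 1.60/495 + 5.22/0.512 + 6.58/0.212 = 41.25 d.
q = Δh / Σ(b_i/K_i) = 14.5 / 41.25 = 0.3516 m/day.
In each layer the seepage velocity is v_i = q/n_i, so the layer transit time is t_i = b_i·n_i / q:
  layer 1 (clean gravel): t_1 = 9.72 × 0.20 / 0.3516 = 5.530 d
  layer 2 (karst limestone): t_2 = 1.60 × 0.03 / 0.3516 = 0.1365 d
  layer 3 (fine sand): t_3 = 5.22 × 0.23 / 0.3516 = 3.415 d
  layer 4 (fractured sandstone): t_4 = 6.58 × 0.17 / 0.3516 = 3.182 d
Total t = Σ t_i = 12.26 days.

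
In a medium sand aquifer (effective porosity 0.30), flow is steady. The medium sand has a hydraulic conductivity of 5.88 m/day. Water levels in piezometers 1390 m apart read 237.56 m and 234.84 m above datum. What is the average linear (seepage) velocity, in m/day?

0.0384

Hydraulic gradient i = (237.56 − 234.84) / 1390 = 2.72 / 1390 = 0.001957.
Darcy flux q = K · i = 5.880 × 0.001957 = 0.01151 m/day.
Seepage velocity v = q / n_e = 0.01151 / 0.30 = 0.03835 m/day.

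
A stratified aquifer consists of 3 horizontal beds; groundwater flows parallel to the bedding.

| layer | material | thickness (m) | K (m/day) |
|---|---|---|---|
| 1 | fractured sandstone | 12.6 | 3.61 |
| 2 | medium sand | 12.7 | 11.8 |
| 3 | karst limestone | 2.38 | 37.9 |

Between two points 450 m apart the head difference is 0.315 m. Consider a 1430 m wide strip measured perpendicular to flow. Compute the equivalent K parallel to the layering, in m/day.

10.3

Flow is parallel to layering, so each bed carries its own Darcy discharge and the transmissivities add.
Σ(K_i·b_i) = 3.61×12.6 + 11.8×12.7 + 37.9×2.38 = 285.5 m²/day.
Total thickness b = 27.68 m, so K_eq = Σ(K_i·b_i)/b = 10.32 m/day.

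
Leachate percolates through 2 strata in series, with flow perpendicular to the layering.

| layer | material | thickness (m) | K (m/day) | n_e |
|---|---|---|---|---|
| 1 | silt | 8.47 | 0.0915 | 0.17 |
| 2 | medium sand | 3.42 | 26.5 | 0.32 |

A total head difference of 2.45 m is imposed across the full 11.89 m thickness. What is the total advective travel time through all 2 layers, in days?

With flow normal to the layers, continuity requires the same specific discharge q through every layer.
Σ(b_i/K_i) = 8.47/0.0915 + 3.42/26.5 = 92.70 d.
q = Δh / Σ(b_i/K_i) = 2.45 / 92.70 = 0.02643 m/day.
In each layer the seepage velocity is v_i = q/n_i, so the layer transit time is t_i = b_i·n_i / q:
  layer 1 (silt): t_1 = 8.47 × 0.17 / 0.02643 = 54.48 d
  layer 2 (medium sand): t_2 = 3.42 × 0.32 / 0.02643 = 41.41 d
Total t = Σ t_i = 95.89 days.

95.9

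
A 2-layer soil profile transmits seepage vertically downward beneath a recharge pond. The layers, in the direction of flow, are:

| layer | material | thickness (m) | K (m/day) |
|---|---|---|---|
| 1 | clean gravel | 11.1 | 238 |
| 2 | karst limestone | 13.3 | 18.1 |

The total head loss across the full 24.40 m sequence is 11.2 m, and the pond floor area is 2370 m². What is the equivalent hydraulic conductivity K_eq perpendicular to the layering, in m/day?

31.2

Flow is perpendicular to layering, so the layers act in series and the equivalent K is the thickness-weighted harmonic mean.
Total thickness L = 11.1 + 13.3 = 24.40 m.
Σ(b_i/K_i) = 11.1/238 + 13.3/18.1 = 0.7814 d.
K_eq = L / Σ(b_i/K_i) = 24.40 / 0.7814 = 31.22 m/day.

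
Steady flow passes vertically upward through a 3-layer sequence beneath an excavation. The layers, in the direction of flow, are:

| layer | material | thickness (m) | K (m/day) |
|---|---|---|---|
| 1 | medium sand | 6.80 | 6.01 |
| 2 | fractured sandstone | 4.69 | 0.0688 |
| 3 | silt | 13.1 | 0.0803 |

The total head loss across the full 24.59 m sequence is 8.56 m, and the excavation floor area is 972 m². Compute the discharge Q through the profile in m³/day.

Flow is perpendicular to layering, so the layers act in series and the equivalent K is the thickness-weighted harmonic mean.
Total thickness L = 6.80 + 4.69 + 13.1 = 24.59 m.
Σ(b_i/K_i) = 6.80/6.01 + 4.69/0.0688 + 13.1/0.0803 = 232.4 d.
K_eq = L / Σ(b_i/K_i) = 24.59 / 232.4 = 0.1058 m/day.
Q = K_eq · A · (Δh/L) = 0.1058 × 972 × (8.56/24.59) = 35.80 m³/day.

35.8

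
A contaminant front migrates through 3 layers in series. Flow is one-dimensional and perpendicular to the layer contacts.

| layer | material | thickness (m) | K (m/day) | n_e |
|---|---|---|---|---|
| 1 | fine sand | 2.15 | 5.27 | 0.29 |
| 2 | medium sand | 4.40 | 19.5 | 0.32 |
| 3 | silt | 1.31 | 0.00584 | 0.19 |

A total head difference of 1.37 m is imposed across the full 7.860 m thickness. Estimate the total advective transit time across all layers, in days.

With flow normal to the layers, continuity requires the same specific discharge q through every layer.
Σ(b_i/K_i) = 2.15/5.27 + 4.40/19.5 + 1.31/0.00584 = 224.9 d.
q = Δh / Σ(b_i/K_i) = 1.37 / 224.9 = 0.006090 m/day.
In each layer the seepage velocity is v_i = q/n_i, so the layer transit time is t_i = b_i·n_i / q:
  layer 1 (fine sand): t_1 = 2.15 × 0.29 / 0.006090 = 102.4 d
  layer 2 (medium sand): t_2 = 4.40 × 0.32 / 0.006090 = 231.2 d
  layer 3 (silt): t_3 = 1.31 × 0.19 / 0.006090 = 40.87 d
Total t = Σ t_i = 374.4 days.

374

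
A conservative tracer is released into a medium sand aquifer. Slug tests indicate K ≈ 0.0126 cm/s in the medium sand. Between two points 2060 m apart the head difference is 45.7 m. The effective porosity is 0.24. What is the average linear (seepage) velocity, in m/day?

Convert K: 0.0126 cm/s × 864 = 10.89 m/day.
Hydraulic gradient i = Δh / L = 45.7 / 2060 = 0.02218.
Darcy flux q = K · i = 10.89 × 0.02218 = 0.2415 m/day.
Seepage velocity v = q / n_e = 0.2415 / 0.24 = 1.006 m/day.

1.01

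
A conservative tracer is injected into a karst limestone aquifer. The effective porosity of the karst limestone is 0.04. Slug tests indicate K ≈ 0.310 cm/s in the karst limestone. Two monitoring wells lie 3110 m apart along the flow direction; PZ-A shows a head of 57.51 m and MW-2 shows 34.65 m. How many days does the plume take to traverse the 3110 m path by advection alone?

63.2

Convert K: 0.310 cm/s × 864 = 267.8 m/day.
Hydraulic gradient i = (57.51 − 34.65) / 3110 = 22.86 / 3110 = 0.007350.
Darcy flux q = K · i = 267.8 × 0.007350 = 1.969 m/day.
Seepage velocity v = q / n_e = 1.969 / 0.04 = 49.22 m/day.
Travel time t = L / v = 3110 / 49.22 = 63.19 days.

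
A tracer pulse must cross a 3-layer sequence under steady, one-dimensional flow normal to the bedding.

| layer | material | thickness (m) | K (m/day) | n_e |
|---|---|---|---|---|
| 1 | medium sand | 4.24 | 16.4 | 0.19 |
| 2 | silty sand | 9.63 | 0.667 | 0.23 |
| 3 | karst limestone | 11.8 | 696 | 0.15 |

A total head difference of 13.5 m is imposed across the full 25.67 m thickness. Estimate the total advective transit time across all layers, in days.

5.22

With flow normal to the layers, continuity requires the same specific discharge q through every layer.
Σ(b_i/K_i) = 4.24/16.4 + 9.63/0.667 + 11.8/696 = 14.71 d.
q = Δh / Σ(b_i/K_i) = 13.5 / 14.71 = 0.9175 m/day.
In each layer the seepage velocity is v_i = q/n_i, so the layer transit time is t_i = b_i·n_i / q:
  layer 1 (medium sand): t_1 = 4.24 × 0.19 / 0.9175 = 0.8780 d
  layer 2 (silty sand): t_2 = 9.63 × 0.23 / 0.9175 = 2.414 d
  layer 3 (karst limestone): t_3 = 11.8 × 0.15 / 0.9175 = 1.929 d
Total t = Σ t_i = 5.221 days.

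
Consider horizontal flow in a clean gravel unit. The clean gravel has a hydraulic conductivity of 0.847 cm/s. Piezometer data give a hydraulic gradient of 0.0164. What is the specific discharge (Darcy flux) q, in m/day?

12.0

Convert K: 0.847 cm/s × 864 = 731.8 m/day.
Hydraulic gradient i = 0.0164.
Specific discharge q = K · i = 731.8 × 0.01640 = 12.00 m/day.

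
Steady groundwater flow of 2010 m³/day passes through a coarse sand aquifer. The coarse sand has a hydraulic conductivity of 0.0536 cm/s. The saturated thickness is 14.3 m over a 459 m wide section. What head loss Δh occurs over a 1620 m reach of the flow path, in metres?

10.7

Convert K: 0.0536 cm/s × 864 = 46.31 m/day.
Cross-sectional area A = 459 × 14.3 = 6564 m².
From Q = K·A·i, i = Q / (K·A) = 2010 / (46.31 × 6564) = 0.006613.
Head loss Δh = i · L = 0.006613 × 1620 = 10.71 m.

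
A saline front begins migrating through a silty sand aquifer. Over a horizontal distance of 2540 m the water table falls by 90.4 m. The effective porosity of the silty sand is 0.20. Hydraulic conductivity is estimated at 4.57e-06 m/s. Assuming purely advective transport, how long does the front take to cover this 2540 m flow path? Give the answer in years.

99.0

Convert K: 4.57e-06 m/s × 86400 = 0.3948 m/day.
Hydraulic gradient i = Δh / L = 90.4 / 2540 = 0.03559.
Darcy flux q = K · i = 0.3948 × 0.03559 = 0.01405 m/day.
Seepage velocity v = q / n_e = 0.01405 / 0.20 = 0.07026 m/day.
Travel time t = L / v = 2540 / 0.07026 = 36149 days = 98.97 years.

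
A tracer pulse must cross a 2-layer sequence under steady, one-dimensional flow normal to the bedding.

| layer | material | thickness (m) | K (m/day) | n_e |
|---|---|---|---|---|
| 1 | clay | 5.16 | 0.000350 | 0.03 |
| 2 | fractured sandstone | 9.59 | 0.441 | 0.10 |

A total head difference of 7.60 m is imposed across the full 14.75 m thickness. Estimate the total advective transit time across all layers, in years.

With flow normal to the layers, continuity requires the same specific discharge q through every layer.
Σ(b_i/K_i) = 5.16/0.000350 + 9.59/0.441 = 14765 d.
q = Δh / Σ(b_i/K_i) = 7.60 / 14765 = 0.0005147 m/day.
In each layer the seepage velocity is v_i = q/n_i, so the layer transit time is t_i = b_i·n_i / q:
  layer 1 (clay): t_1 = 5.16 × 0.03 / 0.0005147 = 300.7 d
  layer 2 (fractured sandstone): t_2 = 9.59 × 0.10 / 0.0005147 = 1863 d
Total t = Σ t_i = 2164 days = 5.924 years.

5.92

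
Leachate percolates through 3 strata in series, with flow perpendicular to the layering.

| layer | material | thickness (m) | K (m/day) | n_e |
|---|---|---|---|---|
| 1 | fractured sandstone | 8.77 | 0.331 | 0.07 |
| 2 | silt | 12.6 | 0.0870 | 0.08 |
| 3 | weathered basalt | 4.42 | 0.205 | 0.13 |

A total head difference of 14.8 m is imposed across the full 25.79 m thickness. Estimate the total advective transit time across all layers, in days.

28.6

With flow normal to the layers, continuity requires the same specific discharge q through every layer.
Σ(b_i/K_i) = 8.77/0.331 + 12.6/0.0870 + 4.42/0.205 = 192.9 d.
q = Δh / Σ(b_i/K_i) = 14.8 / 192.9 = 0.07673 m/day.
In each layer the seepage velocity is v_i = q/n_i, so the layer transit time is t_i = b_i·n_i / q:
  layer 1 (fractured sandstone): t_1 = 8.77 × 0.07 / 0.07673 = 8.001 d
  layer 2 (silt): t_2 = 12.6 × 0.08 / 0.07673 = 13.14 d
  layer 3 (weathered basalt): t_3 = 4.42 × 0.13 / 0.07673 = 7.489 d
Total t = Σ t_i = 28.63 days.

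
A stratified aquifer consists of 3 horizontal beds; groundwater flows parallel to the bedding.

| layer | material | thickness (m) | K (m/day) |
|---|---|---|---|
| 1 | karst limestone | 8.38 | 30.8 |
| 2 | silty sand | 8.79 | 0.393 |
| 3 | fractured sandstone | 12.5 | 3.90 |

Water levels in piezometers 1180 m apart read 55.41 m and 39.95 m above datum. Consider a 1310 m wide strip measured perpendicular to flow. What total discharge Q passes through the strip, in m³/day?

Flow is parallel to layering, so each bed carries its own Darcy discharge and the transmissivities add.
Σ(K_i·b_i) = 30.8×8.38 + 0.393×8.79 + 3.90×12.5 = 310.3 m²/day.
Hydraulic gradient i = (55.41 − 39.95) / 1180 = 15.46 / 1180 = 0.01310.
Q = Σ(K_i·b_i) · W · i = 310.3 × 1310 × 0.01310 = 5326 m³/day.

5330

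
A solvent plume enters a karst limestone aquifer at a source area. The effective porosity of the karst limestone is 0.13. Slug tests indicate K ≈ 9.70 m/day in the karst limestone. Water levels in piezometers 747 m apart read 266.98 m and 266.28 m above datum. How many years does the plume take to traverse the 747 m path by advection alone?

29.2

Hydraulic gradient i = (266.98 − 266.28) / 747 = 0.7 / 747 = 0.0009371.
Darcy flux q = K · i = 9.700 × 0.0009371 = 0.009090 m/day.
Seepage velocity v = q / n_e = 0.009090 / 0.13 = 0.06992 m/day.
Travel time t = L / v = 747 / 0.06992 = 10684 days = 29.25 years.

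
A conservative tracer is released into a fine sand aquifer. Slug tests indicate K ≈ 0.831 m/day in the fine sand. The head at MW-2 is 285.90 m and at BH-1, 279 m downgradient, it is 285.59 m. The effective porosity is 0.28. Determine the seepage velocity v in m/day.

Hydraulic gradient i = (285.90 − 285.59) / 279 = 0.31 / 279 = 0.001111.
Darcy flux q = K · i = 0.8310 × 0.001111 = 0.0009233 m/day.
Seepage velocity v = q / n_e = 0.0009233 / 0.28 = 0.003298 m/day.

0.00330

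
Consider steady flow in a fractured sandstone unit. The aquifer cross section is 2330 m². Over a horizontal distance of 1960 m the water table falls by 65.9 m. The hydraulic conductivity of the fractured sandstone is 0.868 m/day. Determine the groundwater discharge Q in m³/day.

68.0

Hydraulic gradient i = Δh / L = 65.9 / 1960 = 0.03362.
Darcy's law: Q = K · A · i = 0.8680 × 2330 × 0.03362 = 68.00 m³/day.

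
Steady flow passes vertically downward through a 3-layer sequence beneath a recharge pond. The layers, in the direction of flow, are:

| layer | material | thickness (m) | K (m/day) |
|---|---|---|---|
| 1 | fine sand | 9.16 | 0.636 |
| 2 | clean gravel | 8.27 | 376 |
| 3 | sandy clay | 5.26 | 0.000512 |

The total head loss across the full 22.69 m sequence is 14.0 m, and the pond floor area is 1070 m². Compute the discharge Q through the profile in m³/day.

1.46

Flow is perpendicular to layering, so the layers act in series and the equivalent K is the thickness-weighted harmonic mean.
Total thickness L = 9.16 + 8.27 + 5.26 = 22.69 m.
Σ(b_i/K_i) = 9.16/0.636 + 8.27/376 + 5.26/0.000512 = 10288 d.
K_eq = L / Σ(b_i/K_i) = 22.69 / 10288 = 0.002206 m/day.
Q = K_eq · A · (Δh/L) = 0.002206 × 1070 × (14.0/22.69) = 1.456 m³/day.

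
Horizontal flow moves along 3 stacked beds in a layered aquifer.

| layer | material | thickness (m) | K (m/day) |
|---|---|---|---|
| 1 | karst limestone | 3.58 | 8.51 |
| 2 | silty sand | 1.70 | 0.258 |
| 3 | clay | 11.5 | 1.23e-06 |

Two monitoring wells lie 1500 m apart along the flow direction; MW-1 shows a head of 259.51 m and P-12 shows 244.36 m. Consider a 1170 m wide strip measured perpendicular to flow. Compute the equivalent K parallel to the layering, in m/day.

Flow is parallel to layering, so each bed carries its own Darcy discharge and the transmissivities add.
Σ(K_i·b_i) = 8.51×3.58 + 0.258×1.70 + 1.23e-06×11.5 = 30.90 m²/day.
Total thickness b = 16.78 m, so K_eq = Σ(K_i·b_i)/b = 1.842 m/day.

1.84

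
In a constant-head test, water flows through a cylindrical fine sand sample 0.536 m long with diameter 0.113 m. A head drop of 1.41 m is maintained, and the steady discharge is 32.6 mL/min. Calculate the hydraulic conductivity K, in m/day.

1.78

Cross-sectional area A = π·(d/2)² = π × (0.113/2)² = 0.01003 m².
Convert discharge: 32.6 mL/min = 5.433e-07 m³/s.
Darcy's law rearranged: K = Q·L / (A·Δh) = 5.433e-07 × 0.536 / (0.01003 × 1.41) = 2.060e-05 m/s = 1.779 m/day.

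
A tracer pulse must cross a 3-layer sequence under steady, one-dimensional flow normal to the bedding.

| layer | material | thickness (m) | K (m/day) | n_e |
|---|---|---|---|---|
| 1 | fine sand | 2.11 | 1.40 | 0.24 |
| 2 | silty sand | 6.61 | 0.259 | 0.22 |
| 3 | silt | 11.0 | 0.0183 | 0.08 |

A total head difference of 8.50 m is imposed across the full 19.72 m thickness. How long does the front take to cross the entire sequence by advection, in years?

0.575

With flow normal to the layers, continuity requires the same specific discharge q through every layer.
Σ(b_i/K_i) = 2.11/1.40 + 6.61/0.259 + 11.0/0.0183 = 628.1 d.
q = Δh / Σ(b_i/K_i) = 8.50 / 628.1 = 0.01353 m/day.
In each layer the seepage velocity is v_i = q/n_i, so the layer transit time is t_i = b_i·n_i / q:
  layer 1 (fine sand): t_1 = 2.11 × 0.24 / 0.01353 = 37.42 d
  layer 2 (silty sand): t_2 = 6.61 × 0.22 / 0.01353 = 107.5 d
  layer 3 (silt): t_3 = 11.0 × 0.08 / 0.01353 = 65.03 d
Total t = Σ t_i = 209.9 days = 0.5747 years.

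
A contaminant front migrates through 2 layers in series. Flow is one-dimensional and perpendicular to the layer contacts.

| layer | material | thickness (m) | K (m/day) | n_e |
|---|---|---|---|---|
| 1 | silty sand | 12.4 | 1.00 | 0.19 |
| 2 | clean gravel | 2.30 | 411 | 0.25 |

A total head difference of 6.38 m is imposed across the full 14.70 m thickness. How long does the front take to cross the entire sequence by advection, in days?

With flow normal to the layers, continuity requires the same specific discharge q through every layer.
Σ(b_i/K_i) = 12.4/1.00 + 2.30/411 = 12.41 d.
q = Δh / Σ(b_i/K_i) = 6.38 / 12.41 = 0.5143 m/day.
In each layer the seepage velocity is v_i = q/n_i, so the layer transit time is t_i = b_i·n_i / q:
  layer 1 (silty sand): t_1 = 12.4 × 0.19 / 0.5143 = 4.581 d
  layer 2 (clean gravel): t_2 = 2.30 × 0.25 / 0.5143 = 1.118 d
Total t = Σ t_i = 5.699 days.

5.70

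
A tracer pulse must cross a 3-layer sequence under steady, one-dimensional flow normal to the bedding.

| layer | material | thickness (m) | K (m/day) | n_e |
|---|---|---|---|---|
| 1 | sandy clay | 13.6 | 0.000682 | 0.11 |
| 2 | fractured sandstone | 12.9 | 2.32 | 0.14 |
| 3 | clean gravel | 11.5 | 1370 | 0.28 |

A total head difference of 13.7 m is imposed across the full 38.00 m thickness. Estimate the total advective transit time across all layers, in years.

26.0

With flow normal to the layers, continuity requires the same specific discharge q through every layer.
Σ(b_i/K_i) = 13.6/0.000682 + 12.9/2.32 + 11.5/1370 = 19947 d.
q = Δh / Σ(b_i/K_i) = 13.7 / 19947 = 0.0006868 m/day.
In each layer the seepage velocity is v_i = q/n_i, so the layer transit time is t_i = b_i·n_i / q:
  layer 1 (sandy clay): t_1 = 13.6 × 0.11 / 0.0006868 = 2178 d
  layer 2 (fractured sandstone): t_2 = 12.9 × 0.14 / 0.0006868 = 2629 d
  layer 3 (clean gravel): t_3 = 11.5 × 0.28 / 0.0006868 = 4688 d
Total t = Σ t_i = 9496 days = 26.00 years.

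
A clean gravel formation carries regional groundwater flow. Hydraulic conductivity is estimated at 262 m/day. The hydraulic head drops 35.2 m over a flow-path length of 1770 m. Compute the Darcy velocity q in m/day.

5.21

Hydraulic gradient i = Δh / L = 35.2 / 1770 = 0.01989.
Specific discharge q = K · i = 262.0 × 0.01989 = 5.210 m/day.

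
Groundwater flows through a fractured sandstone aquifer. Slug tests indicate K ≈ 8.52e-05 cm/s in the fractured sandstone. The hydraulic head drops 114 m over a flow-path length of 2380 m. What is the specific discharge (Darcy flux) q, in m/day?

Convert K: 8.52e-05 cm/s × 864 = 0.07361 m/day.
Hydraulic gradient i = Δh / L = 114 / 2380 = 0.04790.
Specific discharge q = K · i = 0.07361 × 0.04790 = 0.003526 m/day.

0.00353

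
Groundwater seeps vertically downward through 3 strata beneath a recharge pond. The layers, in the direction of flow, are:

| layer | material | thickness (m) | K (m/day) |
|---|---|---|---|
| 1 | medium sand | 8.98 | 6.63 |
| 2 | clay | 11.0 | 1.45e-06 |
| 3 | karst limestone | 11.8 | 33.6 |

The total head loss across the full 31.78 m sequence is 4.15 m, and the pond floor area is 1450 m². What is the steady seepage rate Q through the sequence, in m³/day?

Flow is perpendicular to layering, so the layers act in series and the equivalent K is the thickness-weighted harmonic mean.
Total thickness L = 8.98 + 11.0 + 11.8 = 31.78 m.
Σ(b_i/K_i) = 8.98/6.63 + 11.0/1.45e-06 + 11.8/33.6 = 7.586e+06 d.
K_eq = L / Σ(b_i/K_i) = 31.78 / 7.586e+06 = 4.189e-06 m/day.
Q = K_eq · A · (Δh/L) = 4.189e-06 × 1450 × (4.15/31.78) = 0.0007932 m³/day.

0.000793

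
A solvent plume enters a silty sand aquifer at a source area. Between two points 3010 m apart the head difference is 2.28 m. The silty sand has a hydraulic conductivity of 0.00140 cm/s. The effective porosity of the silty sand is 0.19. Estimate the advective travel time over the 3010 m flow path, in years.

Convert K: 0.00140 cm/s × 864 = 1.210 m/day.
Hydraulic gradient i = Δh / L = 2.28 / 3010 = 0.0007575.
Darcy flux q = K · i = 1.210 × 0.0007575 = 0.0009162 m/day.
Seepage velocity v = q / n_e = 0.0009162 / 0.19 = 0.004822 m/day.
Travel time t = L / v = 3010 / 0.004822 = 6.242e+05 days = 1709 years.

1710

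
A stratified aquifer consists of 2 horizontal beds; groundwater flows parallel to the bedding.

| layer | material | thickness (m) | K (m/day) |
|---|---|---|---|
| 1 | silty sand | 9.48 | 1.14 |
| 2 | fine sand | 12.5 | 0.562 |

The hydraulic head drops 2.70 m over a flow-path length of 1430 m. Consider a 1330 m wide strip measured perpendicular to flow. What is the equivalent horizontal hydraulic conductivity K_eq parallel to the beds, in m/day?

0.811

Flow is parallel to layering, so each bed carries its own Darcy discharge and the transmissivities add.
Σ(K_i·b_i) = 1.14×9.48 + 0.562×12.5 = 17.83 m²/day.
Total thickness b = 21.98 m, so K_eq = Σ(K_i·b_i)/b = 0.8113 m/day.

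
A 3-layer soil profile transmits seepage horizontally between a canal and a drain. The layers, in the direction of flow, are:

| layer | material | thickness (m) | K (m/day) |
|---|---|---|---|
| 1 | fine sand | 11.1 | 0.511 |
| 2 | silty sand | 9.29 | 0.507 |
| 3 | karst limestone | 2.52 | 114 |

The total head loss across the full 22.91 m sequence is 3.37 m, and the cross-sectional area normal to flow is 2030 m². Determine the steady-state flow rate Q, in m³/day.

171

Flow is perpendicular to layering, so the layers act in series and the equivalent K is the thickness-weighted harmonic mean.
Total thickness L = 11.1 + 9.29 + 2.52 = 22.91 m.
Σ(b_i/K_i) = 11.1/0.511 + 9.29/0.507 + 2.52/114 = 40.07 d.
K_eq = L / Σ(b_i/K_i) = 22.91 / 40.07 = 0.5718 m/day.
Q = K_eq · A · (Δh/L) = 0.5718 × 2030 × (3.37/22.91) = 170.7 m³/day.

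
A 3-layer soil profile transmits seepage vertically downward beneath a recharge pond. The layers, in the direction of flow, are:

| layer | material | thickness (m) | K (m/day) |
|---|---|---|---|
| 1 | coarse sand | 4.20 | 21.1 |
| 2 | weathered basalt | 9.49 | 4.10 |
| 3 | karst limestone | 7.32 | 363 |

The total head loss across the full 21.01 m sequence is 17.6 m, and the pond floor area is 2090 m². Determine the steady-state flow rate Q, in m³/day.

14500

Flow is perpendicular to layering, so the layers act in series and the equivalent K is the thickness-weighted harmonic mean.
Total thickness L = 4.20 + 9.49 + 7.32 = 21.01 m.
Σ(b_i/K_i) = 4.20/21.1 + 9.49/4.10 + 7.32/363 = 2.534 d.
K_eq = L / Σ(b_i/K_i) = 21.01 / 2.534 = 8.292 m/day.
Q = K_eq · A · (Δh/L) = 8.292 × 2090 × (17.6/21.01) = 14517 m³/day.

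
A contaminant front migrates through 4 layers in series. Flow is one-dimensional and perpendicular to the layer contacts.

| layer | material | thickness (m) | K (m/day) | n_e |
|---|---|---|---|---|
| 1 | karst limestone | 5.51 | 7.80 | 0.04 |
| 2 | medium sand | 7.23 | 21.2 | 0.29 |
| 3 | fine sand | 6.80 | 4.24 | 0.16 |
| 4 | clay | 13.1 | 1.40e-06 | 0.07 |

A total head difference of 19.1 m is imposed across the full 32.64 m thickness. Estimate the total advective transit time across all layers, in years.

5800

With flow normal to the layers, continuity requires the same specific discharge q through every layer.
Σ(b_i/K_i) = 5.51/7.80 + 7.23/21.2 + 6.80/4.24 + 13.1/1.40e-06 = 9.357e+06 d.
q = Δh / Σ(b_i/K_i) = 19.1 / 9.357e+06 = 2.041e-06 m/day.
In each layer the seepage velocity is v_i = q/n_i, so the layer transit time is t_i = b_i·n_i / q:
  layer 1 (karst limestone): t_1 = 5.51 × 0.04 / 2.041e-06 = 1.080e+05 d
  layer 2 (medium sand): t_2 = 7.23 × 0.29 / 2.041e-06 = 1.027e+06 d
  layer 3 (fine sand): t_3 = 6.80 × 0.16 / 2.041e-06 = 5.330e+05 d
  layer 4 (clay): t_4 = 13.1 × 0.07 / 2.041e-06 = 4.492e+05 d
Total t = Σ t_i = 2.117e+06 days = 5797 years.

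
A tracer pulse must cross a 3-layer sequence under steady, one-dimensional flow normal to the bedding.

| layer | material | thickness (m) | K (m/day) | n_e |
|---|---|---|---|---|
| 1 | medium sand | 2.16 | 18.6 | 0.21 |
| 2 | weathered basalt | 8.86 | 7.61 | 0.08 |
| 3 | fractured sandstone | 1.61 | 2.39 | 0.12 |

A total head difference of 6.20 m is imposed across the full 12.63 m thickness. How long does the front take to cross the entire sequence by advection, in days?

With flow normal to the layers, continuity requires the same specific discharge q through every layer.
Σ(b_i/K_i) = 2.16/18.6 + 8.86/7.61 + 1.61/2.39 = 1.954 d.
q = Δh / Σ(b_i/K_i) = 6.20 / 1.954 = 3.173 m/day.
In each layer the seepage velocity is v_i = q/n_i, so the layer transit time is t_i = b_i·n_i / q:
  layer 1 (medium sand): t_1 = 2.16 × 0.21 / 3.173 = 0.1430 d
  layer 2 (weathered basalt): t_2 = 8.86 × 0.08 / 3.173 = 0.2234 d
  layer 3 (fractured sandstone): t_3 = 1.61 × 0.12 / 3.173 = 0.06089 d
Total t = Σ t_i = 0.4272 days.

0.427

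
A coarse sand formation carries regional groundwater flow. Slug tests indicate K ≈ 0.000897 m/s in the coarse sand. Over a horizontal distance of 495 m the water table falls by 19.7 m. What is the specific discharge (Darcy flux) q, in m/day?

Convert K: 0.000897 m/s × 86400 = 77.50 m/day.
Hydraulic gradient i = Δh / L = 19.7 / 495 = 0.03980.
Specific discharge q = K · i = 77.50 × 0.03980 = 3.084 m/day.

3.08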